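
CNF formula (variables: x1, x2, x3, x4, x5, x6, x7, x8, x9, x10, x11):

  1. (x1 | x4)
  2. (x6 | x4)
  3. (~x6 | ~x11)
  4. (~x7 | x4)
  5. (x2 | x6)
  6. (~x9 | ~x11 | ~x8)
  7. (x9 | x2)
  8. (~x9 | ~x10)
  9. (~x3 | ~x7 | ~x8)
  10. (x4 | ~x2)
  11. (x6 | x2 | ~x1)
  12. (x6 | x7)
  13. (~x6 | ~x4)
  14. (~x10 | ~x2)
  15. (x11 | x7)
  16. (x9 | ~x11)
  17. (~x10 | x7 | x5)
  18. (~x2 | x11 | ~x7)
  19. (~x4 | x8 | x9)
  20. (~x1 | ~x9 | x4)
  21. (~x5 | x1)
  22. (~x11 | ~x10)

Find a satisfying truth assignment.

x1 = True, x2 = True, x3 = False, x4 = True, x5 = True, x6 = False, x7 = True, x8 = False, x9 = True, x10 = False, x11 = True

x3 occurs only negated in the remaining clauses — set x3 = False.
Pure literal: x10 appears only negated; assign x10 = False.
Try x1 = True.
Branch on x2: take x2 = True.
  then x4 is forced to True.
  then x6 is forced to False.
  then x7 is forced to True.
  then x11 is forced to True.
  then x9 is forced to True.
  then x8 is forced to False.
x5 is now unconstrained; take x5 = True.
Check each clause:
  1. (x1 | x4) — x1 is true.
  2. (x4 | x6) — x4 is true.
  3. (~x11 | ~x6) — ~x6 is true.
  4. (~x7 | x4) — x4 is true.
  5. (x6 | x2) — x2 is true.
  6. (~x8 | ~x11 | ~x9) — ~x8 is true.
  7. (x9 | x2) — x9 is true.
  8. (~x9 | ~x10) — ~x10 is true.
  9. (~x7 | ~x8 | ~x3) — ~x8 is true.
  10. (~x2 | x4) — x4 is true.
  11. (x2 | ~x1 | x6) — x2 is true.
  12. (x7 | x6) — x7 is true.
  13. (~x6 | ~x4) — ~x6 is true.
  14. (~x2 | ~x10) — ~x10 is true.
  15. (x11 | x7) — x11 is true.
  16. (~x11 | x9) — x9 is true.
  17. (~x10 | x7 | x5) — x5 is true.
  18. (~x7 | x11 | ~x2) — x11 is true.
  19. (~x4 | x9 | x8) — x9 is true.
  20. (~x9 | x4 | ~x1) — x4 is true.
  21. (~x5 | x1) — x1 is true.
  22. (~x11 | ~x10) — ~x10 is true.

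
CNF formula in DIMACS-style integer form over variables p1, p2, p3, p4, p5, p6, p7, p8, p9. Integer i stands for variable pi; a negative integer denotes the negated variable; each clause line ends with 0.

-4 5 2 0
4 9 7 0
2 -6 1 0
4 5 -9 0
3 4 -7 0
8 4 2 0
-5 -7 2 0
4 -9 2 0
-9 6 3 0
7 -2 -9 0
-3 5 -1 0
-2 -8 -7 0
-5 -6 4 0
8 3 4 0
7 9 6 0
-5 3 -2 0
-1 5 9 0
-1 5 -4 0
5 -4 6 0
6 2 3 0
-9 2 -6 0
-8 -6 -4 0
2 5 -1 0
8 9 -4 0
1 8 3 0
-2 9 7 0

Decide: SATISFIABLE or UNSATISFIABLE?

SATISFIABLE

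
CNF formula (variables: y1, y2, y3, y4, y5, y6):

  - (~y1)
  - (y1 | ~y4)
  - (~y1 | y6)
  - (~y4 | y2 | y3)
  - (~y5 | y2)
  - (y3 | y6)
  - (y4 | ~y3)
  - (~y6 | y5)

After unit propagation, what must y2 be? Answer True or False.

True

(~y1) stands alone — y1 = False.
In (y1 | ~y4), y1 is now false; ~y4 must hold, so y4 = False.
(~y3 | y4): since y4 = False, the clause reduces to (~y3). y3 = False.
In (y6 | y3), y3 is now false; y6 must hold, so y6 = True.
(y5 | ~y6) with y6 = True leaves only y5, so y5 = True.
From (y2 | ~y5) and y5 = True: y2 = True.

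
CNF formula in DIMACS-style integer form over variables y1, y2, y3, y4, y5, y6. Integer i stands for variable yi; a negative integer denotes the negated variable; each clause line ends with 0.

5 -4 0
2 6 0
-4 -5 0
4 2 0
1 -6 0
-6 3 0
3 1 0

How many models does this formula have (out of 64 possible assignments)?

The models are:
  y1=F y2=T y3=T y4=F y5=F y6=F
  y1=F y2=T y3=T y4=F y5=T y6=F
  y1=T y2=T y3=F y4=F y5=F y6=F
  y1=T y2=T y3=F y4=F y5=T y6=F
  y1=T y2=T y3=T y4=F y5=F y6=F
  y1=T y2=T y3=T y4=F y5=F y6=T
  y1=T y2=T y3=T y4=F y5=T y6=F
  y1=T y2=T y3=T y4=F y5=T y6=T
That's 8 in total.

8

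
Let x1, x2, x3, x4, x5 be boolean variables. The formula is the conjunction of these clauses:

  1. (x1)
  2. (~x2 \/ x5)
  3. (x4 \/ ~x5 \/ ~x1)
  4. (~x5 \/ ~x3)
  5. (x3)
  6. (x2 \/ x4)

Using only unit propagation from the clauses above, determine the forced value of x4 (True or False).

True

Unit clause (x1) sets x1 = True.
Unit clause (x3) sets x3 = True.
In (~x5 \/ ~x3), ~x3 is now false; ~x5 must hold, so x5 = False.
In (x5 \/ ~x2), x5 is now false; ~x2 must hold, so x2 = False.
From (x2 \/ x4) and x2 = False: x4 = True.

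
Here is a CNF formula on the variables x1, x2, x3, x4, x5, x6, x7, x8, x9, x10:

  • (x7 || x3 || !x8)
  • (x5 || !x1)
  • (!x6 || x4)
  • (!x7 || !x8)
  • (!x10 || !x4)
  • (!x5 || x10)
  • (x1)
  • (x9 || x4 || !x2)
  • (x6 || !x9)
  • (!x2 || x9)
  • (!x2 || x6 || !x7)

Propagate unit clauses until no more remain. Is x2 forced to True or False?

False

(x1) stands alone — x1 = True.
(!x1 || x5) with x1 = True leaves only x5, so x5 = True.
(x10 || !x5): since x5 = True, the clause reduces to (x10). x10 = True.
In (!x4 || !x10), !x10 is now false; !x4 must hold, so x4 = False.
From (x4 || !x6) and x4 = False: x6 = False.
(x6 || !x9) with x6 = False leaves only !x9, so x9 = False.
(!x2 || x9 || x4): since x9 = False, x4 = False, the clause reduces to (!x2). x2 = False.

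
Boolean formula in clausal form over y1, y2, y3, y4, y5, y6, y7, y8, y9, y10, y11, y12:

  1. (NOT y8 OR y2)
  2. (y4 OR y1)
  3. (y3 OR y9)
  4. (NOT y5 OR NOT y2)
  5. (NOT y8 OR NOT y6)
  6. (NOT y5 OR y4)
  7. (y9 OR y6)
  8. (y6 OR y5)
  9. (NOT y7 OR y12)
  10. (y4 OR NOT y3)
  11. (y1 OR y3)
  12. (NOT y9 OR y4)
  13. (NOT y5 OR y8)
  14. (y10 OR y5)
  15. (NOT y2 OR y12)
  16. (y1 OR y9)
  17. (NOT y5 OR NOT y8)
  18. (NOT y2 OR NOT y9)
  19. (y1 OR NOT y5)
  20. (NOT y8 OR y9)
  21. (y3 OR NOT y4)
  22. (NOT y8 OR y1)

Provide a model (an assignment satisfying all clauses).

y1=T, y2=T, y3=T, y4=T, y5=F, y6=T, y7=F, y8=F, y9=F, y10=T, y11=T, y12=T

Pure literal: y1 appears only positively; assign y1 = True.
y7 occurs only negated in the remaining clauses — set y7 = False.
Branch on y2: take y2 = True.
  then y5 is forced to False.
  then y6 is forced to True.
  then y8 is forced to False.
  then y10 is forced to True.
  then y12 is forced to True.
  then y9 is forced to False.
  then y3 is forced to True.
  then y4 is forced to True.
y11 is now unconstrained; take y11 = True.
Every clause has at least one true literal under this assignment.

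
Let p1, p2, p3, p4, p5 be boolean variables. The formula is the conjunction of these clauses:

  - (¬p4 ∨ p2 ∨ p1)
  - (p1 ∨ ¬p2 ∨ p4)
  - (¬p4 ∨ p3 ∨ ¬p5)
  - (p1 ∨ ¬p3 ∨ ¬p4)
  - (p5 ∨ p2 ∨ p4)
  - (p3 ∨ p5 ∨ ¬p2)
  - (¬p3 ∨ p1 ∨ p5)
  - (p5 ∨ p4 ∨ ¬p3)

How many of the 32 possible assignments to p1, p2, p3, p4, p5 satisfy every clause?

Split on p4, then p3.
  p4=1, p3=1: remaining (p1,p2,p5) ∈ {(1,0,0); (1,0,1); (1,1,0); (1,1,1)} — 4.
  p4=1, p3=0: remaining (p1,p2,p5) ∈ {(1,0,0)} — 1.
  p4=0, p3=1: remaining (p1,p2,p5) ∈ {(0,0,1); (1,0,1); (1,1,1)} — 3.
  p4=0, p3=0: remaining (p1,p2,p5) ∈ {(0,0,1); (1,0,1); (1,1,1)} — 3.
Total: 4 + 1 + 3 + 3 = 11.

11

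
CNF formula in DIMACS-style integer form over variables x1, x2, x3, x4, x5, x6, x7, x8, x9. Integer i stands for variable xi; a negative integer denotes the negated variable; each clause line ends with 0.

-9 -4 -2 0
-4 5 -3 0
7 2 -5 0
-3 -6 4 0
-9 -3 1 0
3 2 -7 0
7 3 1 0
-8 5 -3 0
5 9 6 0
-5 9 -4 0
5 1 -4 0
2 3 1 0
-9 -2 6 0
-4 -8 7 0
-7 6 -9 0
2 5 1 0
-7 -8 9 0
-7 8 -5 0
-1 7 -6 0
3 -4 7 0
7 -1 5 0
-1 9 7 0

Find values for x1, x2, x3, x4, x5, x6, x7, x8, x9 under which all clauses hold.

x1=T, x2=T, x3=F, x4=F, x5=F, x6=T, x7=T, x8=T, x9=T

Check each clause:
  1. {¬x2, ¬x9, ¬x4} — ¬x4 is true.
  2. {¬x3, ¬x4, x5} — ¬x4 is true.
  3. {¬x5, x2, x7} — x2 is true.
  4. {¬x6, ¬x3, x4} — ¬x3 is true.
  5. {¬x3, x1, ¬x9} — x1 is true.
  6. {x2, x3, ¬x7} — x2 is true.
  7. {x1, x3, x7} — x1 is true.
  8. {¬x3, x5, ¬x8} — ¬x3 is true.
  9. {x5, x9, x6} — x9 is true.
  10. {¬x4, ¬x5, x9} — x9 is true.
  11. {x1, ¬x4, x5} — x1 is true.
  12. {x1, x3, x2} — x1 is true.
  13. {x6, ¬x2, ¬x9} — x6 is true.
  14. {¬x8, x7, ¬x4} — ¬x4 is true.
  15. {x6, ¬x9, ¬x7} — x6 is true.
  16. {x1, x5, x2} — x1 is true.
  17. {x9, ¬x7, ¬x8} — x9 is true.
  18. {¬x5, x8, ¬x7} — x8 is true.
  19. {x7, ¬x1, ¬x6} — x7 is true.
  20. {¬x4, x3, x7} — ¬x4 is true.
  21. {¬x1, x7, x5} — x7 is true.
  22. {x9, ¬x1, x7} — x9 is true.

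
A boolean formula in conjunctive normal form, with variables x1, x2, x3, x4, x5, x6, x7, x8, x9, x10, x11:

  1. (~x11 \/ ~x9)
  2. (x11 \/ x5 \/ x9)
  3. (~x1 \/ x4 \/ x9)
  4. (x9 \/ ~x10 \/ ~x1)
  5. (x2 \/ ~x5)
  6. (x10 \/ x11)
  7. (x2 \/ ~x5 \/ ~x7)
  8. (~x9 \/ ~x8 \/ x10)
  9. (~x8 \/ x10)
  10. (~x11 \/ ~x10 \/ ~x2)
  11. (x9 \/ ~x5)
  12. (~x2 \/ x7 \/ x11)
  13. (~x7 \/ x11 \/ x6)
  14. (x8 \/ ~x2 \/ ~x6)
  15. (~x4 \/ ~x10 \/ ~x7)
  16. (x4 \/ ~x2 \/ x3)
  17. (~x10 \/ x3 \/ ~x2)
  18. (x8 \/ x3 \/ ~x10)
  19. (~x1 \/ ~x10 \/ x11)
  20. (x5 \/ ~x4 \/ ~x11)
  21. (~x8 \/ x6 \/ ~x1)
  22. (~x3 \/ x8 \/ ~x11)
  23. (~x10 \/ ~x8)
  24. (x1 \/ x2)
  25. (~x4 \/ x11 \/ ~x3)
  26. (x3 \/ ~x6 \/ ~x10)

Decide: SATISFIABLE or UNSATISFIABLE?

x10 = True:
  propagation gives x8=False, x3=True, x11=False, x1=False; an empty clause results — contradiction.
x10 = False:
  propagation gives x11=True, x9=False, x8=False, x5=False; an empty clause results — contradiction.
Every branch closes, so no satisfying assignment exists.

UNSATISFIABLE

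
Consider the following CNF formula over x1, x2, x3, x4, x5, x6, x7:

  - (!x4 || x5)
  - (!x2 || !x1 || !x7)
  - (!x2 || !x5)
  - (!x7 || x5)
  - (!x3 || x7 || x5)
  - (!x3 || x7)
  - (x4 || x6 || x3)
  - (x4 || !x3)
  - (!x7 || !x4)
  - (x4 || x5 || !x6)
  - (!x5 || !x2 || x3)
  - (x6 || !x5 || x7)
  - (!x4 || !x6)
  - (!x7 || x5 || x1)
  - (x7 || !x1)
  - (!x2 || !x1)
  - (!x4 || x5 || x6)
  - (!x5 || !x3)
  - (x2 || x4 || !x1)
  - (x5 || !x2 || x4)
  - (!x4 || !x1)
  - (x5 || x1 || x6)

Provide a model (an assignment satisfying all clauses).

Try x1 = False.
Set x2 = False and propagate.
Set x3 = False and propagate.
For the remaining variables, x4 = False, x5 = True, x6 = True, x7 = False works.

x1=False, x2=False, x3=False, x4=False, x5=True, x6=True, x7=False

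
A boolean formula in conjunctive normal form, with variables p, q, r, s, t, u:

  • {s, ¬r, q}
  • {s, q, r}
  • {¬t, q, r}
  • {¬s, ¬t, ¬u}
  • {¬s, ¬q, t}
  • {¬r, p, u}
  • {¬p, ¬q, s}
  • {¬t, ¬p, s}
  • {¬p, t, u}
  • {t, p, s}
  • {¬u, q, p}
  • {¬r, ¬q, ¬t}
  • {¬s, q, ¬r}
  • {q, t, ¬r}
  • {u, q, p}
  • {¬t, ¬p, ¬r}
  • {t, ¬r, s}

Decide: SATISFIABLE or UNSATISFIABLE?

SATISFIABLE

Branch on p: take p = False.
The remaining clauses are satisfied by q = True, r = False, s = False, t = True, u = True.
So p=F, q=T, r=F, s=F, t=T, u=T is a satisfying assignment.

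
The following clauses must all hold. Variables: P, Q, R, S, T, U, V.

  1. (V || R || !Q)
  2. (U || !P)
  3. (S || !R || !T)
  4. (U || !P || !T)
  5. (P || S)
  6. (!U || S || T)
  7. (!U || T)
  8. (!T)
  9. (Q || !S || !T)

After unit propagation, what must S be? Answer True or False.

True

(!T) stands alone — T = False.
(T || !U) with T = False leaves only !U, so U = False.
(!P || U) with U = False leaves only !P, so P = False.
In (S || P), P is now false; S must hold, so S = True.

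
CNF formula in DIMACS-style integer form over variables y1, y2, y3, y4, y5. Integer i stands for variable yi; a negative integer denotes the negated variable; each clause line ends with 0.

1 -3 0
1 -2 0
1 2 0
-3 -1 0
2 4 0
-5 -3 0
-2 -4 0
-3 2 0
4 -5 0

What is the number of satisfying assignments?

The models are:
  y1=T y2=F y3=F y4=T y5=F
  y1=T y2=F y3=F y4=T y5=T
  y1=T y2=T y3=F y4=F y5=F
That's 3 in total.

3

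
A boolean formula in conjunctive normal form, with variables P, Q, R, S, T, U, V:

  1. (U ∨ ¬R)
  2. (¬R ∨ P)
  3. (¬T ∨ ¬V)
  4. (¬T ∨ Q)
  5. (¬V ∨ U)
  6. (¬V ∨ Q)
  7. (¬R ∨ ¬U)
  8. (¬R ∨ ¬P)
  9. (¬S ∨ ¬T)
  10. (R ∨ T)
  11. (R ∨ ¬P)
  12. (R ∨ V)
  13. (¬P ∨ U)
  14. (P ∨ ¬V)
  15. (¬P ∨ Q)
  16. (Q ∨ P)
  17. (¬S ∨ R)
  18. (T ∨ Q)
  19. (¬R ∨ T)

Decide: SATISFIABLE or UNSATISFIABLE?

R = True:
  propagation gives U=True; an empty clause results — contradiction.
R = False:
  propagation gives T=True, V=False; an empty clause results — contradiction.
Every branch closes, so no satisfying assignment exists.

UNSATISFIABLE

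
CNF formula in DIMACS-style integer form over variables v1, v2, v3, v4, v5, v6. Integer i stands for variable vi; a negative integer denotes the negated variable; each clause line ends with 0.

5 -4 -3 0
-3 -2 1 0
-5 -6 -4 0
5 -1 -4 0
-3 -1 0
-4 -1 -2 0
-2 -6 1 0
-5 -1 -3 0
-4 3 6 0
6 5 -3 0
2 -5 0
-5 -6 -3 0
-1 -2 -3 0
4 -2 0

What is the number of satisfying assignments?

6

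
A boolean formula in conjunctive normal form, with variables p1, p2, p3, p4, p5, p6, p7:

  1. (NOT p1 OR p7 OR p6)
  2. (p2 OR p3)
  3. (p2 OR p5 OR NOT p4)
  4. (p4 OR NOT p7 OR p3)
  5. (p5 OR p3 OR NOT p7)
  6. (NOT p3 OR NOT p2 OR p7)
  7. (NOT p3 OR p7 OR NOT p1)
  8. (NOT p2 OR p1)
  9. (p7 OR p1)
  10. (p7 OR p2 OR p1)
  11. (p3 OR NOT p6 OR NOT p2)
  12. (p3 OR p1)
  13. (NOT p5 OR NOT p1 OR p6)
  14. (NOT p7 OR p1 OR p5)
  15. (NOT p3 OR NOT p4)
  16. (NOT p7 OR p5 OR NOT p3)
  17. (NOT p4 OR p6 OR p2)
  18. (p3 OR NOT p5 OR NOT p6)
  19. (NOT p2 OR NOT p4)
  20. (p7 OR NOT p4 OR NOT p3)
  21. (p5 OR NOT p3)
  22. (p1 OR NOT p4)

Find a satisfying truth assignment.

p1=False, p2=False, p3=True, p4=False, p5=True, p6=False, p7=True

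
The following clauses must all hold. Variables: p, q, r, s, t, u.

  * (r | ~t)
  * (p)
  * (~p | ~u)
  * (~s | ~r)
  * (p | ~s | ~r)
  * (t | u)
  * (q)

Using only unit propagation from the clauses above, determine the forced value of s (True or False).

(p) stands alone — p = True.
From (~p | ~u) and p = True: u = False.
In (u | t), u is now false; t must hold, so t = True.
(~t | r) with t = True leaves only r, so r = True.
(~s | ~r): since r = True, the clause reduces to (~s). s = False.

False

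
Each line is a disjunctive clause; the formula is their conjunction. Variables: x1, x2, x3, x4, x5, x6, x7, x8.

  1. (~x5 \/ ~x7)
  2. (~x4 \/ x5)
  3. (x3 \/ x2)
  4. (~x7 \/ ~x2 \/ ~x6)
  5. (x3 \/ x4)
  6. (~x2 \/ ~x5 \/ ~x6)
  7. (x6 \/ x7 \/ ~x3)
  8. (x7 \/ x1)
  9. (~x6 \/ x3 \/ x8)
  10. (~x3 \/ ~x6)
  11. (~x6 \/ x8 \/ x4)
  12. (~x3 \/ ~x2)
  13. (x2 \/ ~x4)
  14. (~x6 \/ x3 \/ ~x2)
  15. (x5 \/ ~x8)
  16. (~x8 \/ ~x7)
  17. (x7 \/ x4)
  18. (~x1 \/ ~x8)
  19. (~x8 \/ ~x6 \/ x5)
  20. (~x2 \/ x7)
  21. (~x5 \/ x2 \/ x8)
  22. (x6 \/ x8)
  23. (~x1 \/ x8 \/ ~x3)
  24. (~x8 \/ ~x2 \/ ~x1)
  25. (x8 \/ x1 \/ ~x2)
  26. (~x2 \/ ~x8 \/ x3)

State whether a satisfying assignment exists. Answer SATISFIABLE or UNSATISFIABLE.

x8 = True:
  propagation gives x5=True, x7=False, x1=True; an empty clause results — contradiction.
x8 = False:
  propagation gives x6=True, x3=True; an empty clause results — contradiction.
Every branch closes, so no satisfying assignment exists.

UNSATISFIABLE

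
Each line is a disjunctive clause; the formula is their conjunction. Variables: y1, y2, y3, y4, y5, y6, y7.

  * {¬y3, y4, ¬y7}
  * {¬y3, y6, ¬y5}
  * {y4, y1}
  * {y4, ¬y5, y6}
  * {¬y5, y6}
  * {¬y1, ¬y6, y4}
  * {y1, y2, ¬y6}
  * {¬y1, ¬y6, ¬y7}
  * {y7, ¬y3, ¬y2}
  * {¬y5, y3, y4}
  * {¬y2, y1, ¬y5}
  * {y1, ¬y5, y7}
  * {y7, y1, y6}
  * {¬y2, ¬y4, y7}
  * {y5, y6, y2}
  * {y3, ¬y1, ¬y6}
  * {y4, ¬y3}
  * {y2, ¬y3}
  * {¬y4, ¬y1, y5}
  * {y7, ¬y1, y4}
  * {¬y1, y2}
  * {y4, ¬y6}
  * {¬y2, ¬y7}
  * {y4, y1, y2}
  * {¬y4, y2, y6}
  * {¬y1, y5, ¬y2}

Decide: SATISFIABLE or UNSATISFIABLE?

y1 = True:
  propagation gives y2=True, y7=False, y3=False, y4=False; an empty clause results — contradiction.
y1 = False:
  y2 = True:
    propagation gives y5=False, y7=True; an empty clause results — contradiction.
  y2 = False:
    propagation gives y6=False; an empty clause results — contradiction.
Every branch closes, so no satisfying assignment exists.

UNSATISFIABLE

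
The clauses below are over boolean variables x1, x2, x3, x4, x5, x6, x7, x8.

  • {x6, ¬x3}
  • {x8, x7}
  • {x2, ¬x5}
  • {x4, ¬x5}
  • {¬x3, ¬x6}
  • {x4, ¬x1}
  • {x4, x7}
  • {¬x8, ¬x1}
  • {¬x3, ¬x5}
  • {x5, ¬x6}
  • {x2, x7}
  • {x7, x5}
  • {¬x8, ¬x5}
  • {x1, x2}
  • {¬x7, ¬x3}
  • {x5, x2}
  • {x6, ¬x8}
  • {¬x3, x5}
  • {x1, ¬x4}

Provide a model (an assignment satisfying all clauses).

Pure literal: x2 appears only positively; assign x2 = True.
Pure literal: x3 appears only negated; assign x3 = False.
Try x1 = True.
  then x4 is forced to True.
  then x8 is forced to False.
  then x7 is forced to True.
Try x5 = False.
  then x6 is forced to False.

x1 = 1, x2 = 1, x3 = 0, x4 = 1, x5 = 0, x6 = 0, x7 = 1, x8 = 0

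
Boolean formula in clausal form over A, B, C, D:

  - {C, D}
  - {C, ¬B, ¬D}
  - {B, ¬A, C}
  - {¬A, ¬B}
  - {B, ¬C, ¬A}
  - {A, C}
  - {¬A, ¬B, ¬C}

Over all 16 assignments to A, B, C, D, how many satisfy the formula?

4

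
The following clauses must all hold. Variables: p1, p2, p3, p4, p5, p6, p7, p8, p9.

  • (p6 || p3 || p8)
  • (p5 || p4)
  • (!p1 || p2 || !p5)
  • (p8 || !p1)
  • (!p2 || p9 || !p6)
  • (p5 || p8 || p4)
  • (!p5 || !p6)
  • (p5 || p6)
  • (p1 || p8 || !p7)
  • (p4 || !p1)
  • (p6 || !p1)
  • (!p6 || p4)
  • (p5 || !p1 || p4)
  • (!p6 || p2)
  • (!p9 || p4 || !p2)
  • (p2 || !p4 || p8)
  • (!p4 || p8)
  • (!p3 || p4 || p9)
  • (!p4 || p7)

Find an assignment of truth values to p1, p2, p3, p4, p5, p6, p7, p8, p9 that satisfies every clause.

p1=T, p2=T, p3=F, p4=T, p5=F, p6=T, p7=T, p8=T, p9=T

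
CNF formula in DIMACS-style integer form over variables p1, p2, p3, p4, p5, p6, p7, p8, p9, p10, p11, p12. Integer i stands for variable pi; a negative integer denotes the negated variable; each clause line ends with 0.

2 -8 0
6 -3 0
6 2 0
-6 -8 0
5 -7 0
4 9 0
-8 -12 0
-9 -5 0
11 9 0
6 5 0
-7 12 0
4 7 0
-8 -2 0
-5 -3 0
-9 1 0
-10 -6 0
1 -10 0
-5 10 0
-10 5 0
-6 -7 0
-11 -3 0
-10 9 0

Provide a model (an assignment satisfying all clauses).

p1=T  p2=T  p3=F  p4=T  p5=F  p6=T  p7=F  p8=F  p9=T  p10=F  p11=T  p12=T

Check each clause:
  1. (¬p8 ∨ p2) — ¬p8 is true.
  2. (p6 ∨ ¬p3) — ¬p3 is true.
  3. (p6 ∨ p2) — p2 is true.
  4. (¬p6 ∨ ¬p8) — ¬p8 is true.
  5. (¬p7 ∨ p5) — ¬p7 is true.
  6. (p4 ∨ p9) — p9 is true.
  7. (¬p12 ∨ ¬p8) — ¬p8 is true.
  8. (¬p5 ∨ ¬p9) — ¬p5 is true.
  9. (p11 ∨ p9) — p9 is true.
  10. (p6 ∨ p5) — p6 is true.
  11. (p12 ∨ ¬p7) — ¬p7 is true.
  12. (p4 ∨ p7) — p4 is true.
  13. (¬p2 ∨ ¬p8) — ¬p8 is true.
  14. (¬p3 ∨ ¬p5) — ¬p5 is true.
  15. (p1 ∨ ¬p9) — p1 is true.
  16. (¬p10 ∨ ¬p6) — ¬p10 is true.
  17. (p1 ∨ ¬p10) — p1 is true.
  18. (p10 ∨ ¬p5) — ¬p5 is true.
  19. (¬p10 ∨ p5) — ¬p10 is true.
  20. (¬p7 ∨ ¬p6) — ¬p7 is true.
  21. (¬p3 ∨ ¬p11) — ¬p3 is true.
  22. (¬p10 ∨ p9) — p9 is true.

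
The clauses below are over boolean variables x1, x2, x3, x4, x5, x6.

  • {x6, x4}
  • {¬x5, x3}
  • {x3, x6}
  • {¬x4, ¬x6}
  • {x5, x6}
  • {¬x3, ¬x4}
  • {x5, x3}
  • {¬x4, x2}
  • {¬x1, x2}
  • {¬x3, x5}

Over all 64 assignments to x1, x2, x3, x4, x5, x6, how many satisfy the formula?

3

The models are:
  x1=F x2=F x3=T x4=F x5=T x6=T
  x1=F x2=T x3=T x4=F x5=T x6=T
  x1=T x2=T x3=T x4=F x5=T x6=T
Count: 3.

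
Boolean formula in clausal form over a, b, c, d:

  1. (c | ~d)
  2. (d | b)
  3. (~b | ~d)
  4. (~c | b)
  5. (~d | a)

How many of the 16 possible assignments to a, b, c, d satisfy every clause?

4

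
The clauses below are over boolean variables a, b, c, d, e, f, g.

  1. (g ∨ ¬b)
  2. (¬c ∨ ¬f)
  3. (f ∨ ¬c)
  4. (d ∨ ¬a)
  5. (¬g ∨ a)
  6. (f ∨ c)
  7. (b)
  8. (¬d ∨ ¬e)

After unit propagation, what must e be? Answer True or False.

False

Unit clause (b) sets b = True.
From (¬b ∨ g) and b = True: g = True.
In (a ∨ ¬g), ¬g is now false; a must hold, so a = True.
In (¬a ∨ d), ¬a is now false; d must hold, so d = True.
(¬e ∨ ¬d) with d = True leaves only ¬e, so e = False.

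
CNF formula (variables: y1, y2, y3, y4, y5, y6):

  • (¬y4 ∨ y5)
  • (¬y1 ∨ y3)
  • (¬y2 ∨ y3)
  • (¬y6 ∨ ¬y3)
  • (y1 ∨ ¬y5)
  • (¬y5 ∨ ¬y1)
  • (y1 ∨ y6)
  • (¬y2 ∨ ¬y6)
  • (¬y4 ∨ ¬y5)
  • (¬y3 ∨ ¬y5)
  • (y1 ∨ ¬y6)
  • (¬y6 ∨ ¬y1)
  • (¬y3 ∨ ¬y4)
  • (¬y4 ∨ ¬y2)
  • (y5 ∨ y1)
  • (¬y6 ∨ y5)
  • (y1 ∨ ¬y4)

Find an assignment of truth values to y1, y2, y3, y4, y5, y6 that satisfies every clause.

y1=True, y2=False, y3=True, y4=False, y5=False, y6=False

Check each clause:
  1. (y5 ∨ ¬y4) — ¬y4 is true.
  2. (¬y1 ∨ y3) — y3 is true.
  3. (y3 ∨ ¬y2) — y3 is true.
  4. (¬y3 ∨ ¬y6) — ¬y6 is true.
  5. (¬y5 ∨ y1) — y1 is true.
  6. (¬y1 ∨ ¬y5) — ¬y5 is true.
  7. (y6 ∨ y1) — y1 is true.
  8. (¬y6 ∨ ¬y2) — ¬y6 is true.
  9. (¬y4 ∨ ¬y5) — ¬y5 is true.
  10. (¬y5 ∨ ¬y3) — ¬y5 is true.
  11. (y1 ∨ ¬y6) — y1 is true.
  12. (¬y6 ∨ ¬y1) — ¬y6 is true.
  13. (¬y4 ∨ ¬y3) — ¬y4 is true.
  14. (¬y2 ∨ ¬y4) — ¬y4 is true.
  15. (y5 ∨ y1) — y1 is true.
  16. (¬y6 ∨ y5) — ¬y6 is true.
  17. (¬y4 ∨ y1) — y1 is true.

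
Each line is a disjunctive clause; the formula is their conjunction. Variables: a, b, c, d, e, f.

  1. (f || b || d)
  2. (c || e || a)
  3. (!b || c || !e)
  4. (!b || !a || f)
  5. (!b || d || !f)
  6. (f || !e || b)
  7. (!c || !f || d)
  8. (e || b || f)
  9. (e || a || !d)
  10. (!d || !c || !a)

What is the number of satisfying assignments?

12

Case analysis on b and f:
  b=1, f=1: remaining (a,c,d,e) ∈ {(0,1,1,1); (1,0,1,0)} — 2.
  b=1, f=0: remaining (a,c,d,e) ∈ {(0,1,0,0); (0,1,0,1); (0,1,1,1)} — 3.
  b=0, f=1: 7 of the 16 assignments to (a,c,d,e) work.
  b=0, f=0: a clause becomes empty — 0.
Total: 2 + 3 + 7 + 0 = 12.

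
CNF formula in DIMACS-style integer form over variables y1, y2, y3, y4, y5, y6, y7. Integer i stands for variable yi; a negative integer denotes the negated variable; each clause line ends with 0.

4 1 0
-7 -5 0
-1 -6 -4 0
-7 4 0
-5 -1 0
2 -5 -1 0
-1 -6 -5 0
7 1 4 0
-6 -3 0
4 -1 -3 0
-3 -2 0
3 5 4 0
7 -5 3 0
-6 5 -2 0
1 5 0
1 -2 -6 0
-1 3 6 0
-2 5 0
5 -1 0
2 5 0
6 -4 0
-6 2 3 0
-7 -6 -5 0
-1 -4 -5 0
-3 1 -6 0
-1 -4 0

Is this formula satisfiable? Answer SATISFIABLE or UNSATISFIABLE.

y1 = True:
  propagation gives y5=False; an empty clause results — contradiction.
y1 = False:
  propagation gives y4=True, y5=True, y7=False, y3=True; an empty clause results — contradiction.
Every branch closes, so no satisfying assignment exists.

UNSATISFIABLE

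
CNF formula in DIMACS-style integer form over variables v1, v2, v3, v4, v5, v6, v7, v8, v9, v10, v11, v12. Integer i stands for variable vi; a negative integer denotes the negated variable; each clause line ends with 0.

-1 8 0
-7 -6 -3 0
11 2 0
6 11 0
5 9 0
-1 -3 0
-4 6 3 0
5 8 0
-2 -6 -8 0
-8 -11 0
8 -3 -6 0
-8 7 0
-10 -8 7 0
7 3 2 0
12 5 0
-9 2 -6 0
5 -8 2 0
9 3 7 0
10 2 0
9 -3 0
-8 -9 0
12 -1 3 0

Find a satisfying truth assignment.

Pure literal: v1 appears only negated; assign v1 = False.
Pure literal: v4 appears only negated; assign v4 = False.
Set v2 = True and propagate.
For the remaining variables, v3 = False, v5 = True, v6 = True, v7 = True, v8 = False, v9 = True, v10 = False, v11 = True, v12 = False works.

v1=False, v2=True, v3=False, v4=False, v5=True, v6=True, v7=True, v8=False, v9=True, v10=False, v11=True, v12=False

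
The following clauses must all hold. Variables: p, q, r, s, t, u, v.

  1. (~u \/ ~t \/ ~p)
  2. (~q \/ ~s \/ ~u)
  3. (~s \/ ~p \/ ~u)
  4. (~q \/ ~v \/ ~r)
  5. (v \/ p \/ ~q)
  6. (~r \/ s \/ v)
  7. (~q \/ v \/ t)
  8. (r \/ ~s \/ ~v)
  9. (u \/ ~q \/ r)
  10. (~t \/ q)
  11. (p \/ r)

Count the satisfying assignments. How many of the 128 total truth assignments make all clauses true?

17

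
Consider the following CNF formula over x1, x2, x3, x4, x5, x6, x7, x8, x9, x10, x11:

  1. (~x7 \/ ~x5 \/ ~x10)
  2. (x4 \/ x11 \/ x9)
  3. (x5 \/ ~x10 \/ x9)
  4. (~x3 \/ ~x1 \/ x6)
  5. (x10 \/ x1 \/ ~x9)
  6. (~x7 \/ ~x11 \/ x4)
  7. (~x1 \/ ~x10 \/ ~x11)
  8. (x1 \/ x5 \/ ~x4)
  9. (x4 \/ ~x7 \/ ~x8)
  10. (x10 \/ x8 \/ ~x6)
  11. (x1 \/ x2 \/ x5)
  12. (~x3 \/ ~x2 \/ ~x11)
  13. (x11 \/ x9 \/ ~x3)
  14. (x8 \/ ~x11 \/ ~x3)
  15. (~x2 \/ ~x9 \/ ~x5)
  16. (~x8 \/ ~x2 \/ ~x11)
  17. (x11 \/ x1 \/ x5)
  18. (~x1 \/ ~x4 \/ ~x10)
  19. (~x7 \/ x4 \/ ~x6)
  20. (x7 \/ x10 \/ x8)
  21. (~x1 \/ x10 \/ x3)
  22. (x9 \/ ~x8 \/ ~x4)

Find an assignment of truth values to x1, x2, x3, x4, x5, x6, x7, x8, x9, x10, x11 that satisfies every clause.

Try x1 = False.
The remaining clauses are satisfied by x2 = False, x3 = False, x4 = False, x5 = True, x6 = False, x7 = False, x8 = False, x9 = True, x10 = True, x11 = False.
Check each clause:
  1. (~x7 \/ ~x5 \/ ~x10) — ~x7 is true.
  2. (x4 \/ x11 \/ x9) — x9 is true.
  3. (x9 \/ x5 \/ ~x10) — x9 is true.
  4. (x6 \/ ~x1 \/ ~x3) — ~x3 is true.
  5. (x10 \/ x1 \/ ~x9) — x10 is true.
  6. (~x11 \/ ~x7 \/ x4) — ~x7 is true.
  7. (~x10 \/ ~x1 \/ ~x11) — ~x11 is true.
  8. (x5 \/ x1 \/ ~x4) — ~x4 is true.
  9. (~x8 \/ ~x7 \/ x4) — ~x8 is true.
  10. (~x6 \/ x8 \/ x10) — x10 is true.
  11. (x1 \/ x5 \/ x2) — x5 is true.
  12. (~x2 \/ ~x11 \/ ~x3) — ~x11 is true.
  13. (x11 \/ x9 \/ ~x3) — x9 is true.
  14. (x8 \/ ~x11 \/ ~x3) — ~x11 is true.
  15. (~x2 \/ ~x5 \/ ~x9) — ~x2 is true.
  16. (~x8 \/ ~x2 \/ ~x11) — ~x8 is true.
  17. (x1 \/ x11 \/ x5) — x5 is true.
  18. (~x10 \/ ~x1 \/ ~x4) — ~x4 is true.
  19. (~x7 \/ x4 \/ ~x6) — ~x7 is true.
  20. (x10 \/ x7 \/ x8) — x10 is true.
  21. (x10 \/ ~x1 \/ x3) — x10 is true.
  22. (~x8 \/ ~x4 \/ x9) — ~x8 is true.

x1 = F, x2 = F, x3 = F, x4 = F, x5 = T, x6 = F, x7 = F, x8 = F, x9 = T, x10 = T, x11 = F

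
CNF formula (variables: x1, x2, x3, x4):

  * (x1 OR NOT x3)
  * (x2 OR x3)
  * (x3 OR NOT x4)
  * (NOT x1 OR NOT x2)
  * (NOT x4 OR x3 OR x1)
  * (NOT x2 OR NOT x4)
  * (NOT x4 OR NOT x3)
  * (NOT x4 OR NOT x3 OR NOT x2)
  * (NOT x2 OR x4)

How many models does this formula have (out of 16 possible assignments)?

The models are:
  x1=1 x2=0 x3=1 x4=0
That's 1 in total.

1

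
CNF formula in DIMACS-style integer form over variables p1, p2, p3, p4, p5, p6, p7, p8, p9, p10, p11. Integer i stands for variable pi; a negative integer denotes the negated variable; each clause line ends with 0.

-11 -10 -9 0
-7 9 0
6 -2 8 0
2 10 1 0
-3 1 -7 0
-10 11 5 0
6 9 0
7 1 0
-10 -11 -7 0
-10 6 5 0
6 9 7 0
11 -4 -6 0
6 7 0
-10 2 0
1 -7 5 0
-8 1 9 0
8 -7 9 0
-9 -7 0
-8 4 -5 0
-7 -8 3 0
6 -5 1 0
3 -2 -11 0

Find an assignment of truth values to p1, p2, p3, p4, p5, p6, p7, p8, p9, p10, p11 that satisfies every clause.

p1=True, p2=True, p3=True, p4=False, p5=False, p6=True, p7=False, p8=True, p9=False, p10=True, p11=True

Pure literal: p1 appears only positively; assign p1 = True.
Try p2 = True.
Branch on p3: take p3 = True.
For the remaining variables, p4 = False, p5 = False, p6 = True, p7 = False, p8 = True, p9 = False, p10 = True, p11 = True works.
Every clause has at least one true literal under this assignment.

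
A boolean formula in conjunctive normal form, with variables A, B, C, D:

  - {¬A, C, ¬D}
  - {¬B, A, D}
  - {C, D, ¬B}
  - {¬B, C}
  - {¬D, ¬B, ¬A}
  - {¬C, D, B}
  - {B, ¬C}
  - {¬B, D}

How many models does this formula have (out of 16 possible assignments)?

Satisfying assignments:
  A=0 B=0 C=0 D=0
  A=0 B=0 C=0 D=1
  A=0 B=1 C=1 D=1
  A=1 B=0 C=0 D=0
Count: 4.

4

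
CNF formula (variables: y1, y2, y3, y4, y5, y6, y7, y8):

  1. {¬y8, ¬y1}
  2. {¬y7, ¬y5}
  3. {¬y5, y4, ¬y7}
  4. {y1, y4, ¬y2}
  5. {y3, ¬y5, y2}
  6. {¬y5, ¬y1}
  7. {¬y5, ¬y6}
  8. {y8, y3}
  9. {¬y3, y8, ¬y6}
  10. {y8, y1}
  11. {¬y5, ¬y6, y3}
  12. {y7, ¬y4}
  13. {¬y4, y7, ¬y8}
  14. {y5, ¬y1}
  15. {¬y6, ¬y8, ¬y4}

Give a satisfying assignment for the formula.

y1 = F, y2 = F, y3 = T, y4 = T, y5 = F, y6 = F, y7 = T, y8 = T

Check each clause:
  1. {¬y8, ¬y1} — ¬y1 is true.
  2. {¬y5, ¬y7} — ¬y5 is true.
  3. {¬y5, ¬y7, y4} — ¬y5 is true.
  4. {¬y2, y1, y4} — y4 is true.
  5. {¬y5, y3, y2} — y3 is true.
  6. {¬y1, ¬y5} — ¬y5 is true.
  7. {¬y6, ¬y5} — ¬y6 is true.
  8. {y8, y3} — y8 is true.
  9. {y8, ¬y6, ¬y3} — y8 is true.
  10. {y1, y8} — y8 is true.
  11. {¬y5, ¬y6, y3} — y3 is true.
  12. {y7, ¬y4} — y7 is true.
  13. {¬y8, y7, ¬y4} — y7 is true.
  14. {y5, ¬y1} — ¬y1 is true.
  15. {¬y4, ¬y6, ¬y8} — ¬y6 is true.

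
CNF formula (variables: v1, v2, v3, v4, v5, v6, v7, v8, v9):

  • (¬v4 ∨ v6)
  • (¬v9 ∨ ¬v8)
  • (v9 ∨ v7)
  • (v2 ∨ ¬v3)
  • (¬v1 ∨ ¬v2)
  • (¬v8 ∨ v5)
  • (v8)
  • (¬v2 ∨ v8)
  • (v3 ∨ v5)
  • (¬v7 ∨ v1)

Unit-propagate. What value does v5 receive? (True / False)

True

(v8) is a unit clause: v8 = True.
(¬v8 ∨ ¬v9) with v8 = True leaves only ¬v9, so v9 = False.
From (v7 ∨ v9) and v9 = False: v7 = True.
In (¬v8 ∨ v5), ¬v8 is now false; v5 must hold, so v5 = True.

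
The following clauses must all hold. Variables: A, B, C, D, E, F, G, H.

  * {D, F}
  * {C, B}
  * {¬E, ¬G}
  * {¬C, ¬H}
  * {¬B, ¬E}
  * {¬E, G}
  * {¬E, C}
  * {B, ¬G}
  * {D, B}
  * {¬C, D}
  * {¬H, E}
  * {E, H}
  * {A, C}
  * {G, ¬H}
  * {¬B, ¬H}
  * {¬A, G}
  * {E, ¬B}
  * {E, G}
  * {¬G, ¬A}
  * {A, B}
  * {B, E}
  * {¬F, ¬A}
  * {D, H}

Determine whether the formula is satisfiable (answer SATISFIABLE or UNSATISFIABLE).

UNSATISFIABLE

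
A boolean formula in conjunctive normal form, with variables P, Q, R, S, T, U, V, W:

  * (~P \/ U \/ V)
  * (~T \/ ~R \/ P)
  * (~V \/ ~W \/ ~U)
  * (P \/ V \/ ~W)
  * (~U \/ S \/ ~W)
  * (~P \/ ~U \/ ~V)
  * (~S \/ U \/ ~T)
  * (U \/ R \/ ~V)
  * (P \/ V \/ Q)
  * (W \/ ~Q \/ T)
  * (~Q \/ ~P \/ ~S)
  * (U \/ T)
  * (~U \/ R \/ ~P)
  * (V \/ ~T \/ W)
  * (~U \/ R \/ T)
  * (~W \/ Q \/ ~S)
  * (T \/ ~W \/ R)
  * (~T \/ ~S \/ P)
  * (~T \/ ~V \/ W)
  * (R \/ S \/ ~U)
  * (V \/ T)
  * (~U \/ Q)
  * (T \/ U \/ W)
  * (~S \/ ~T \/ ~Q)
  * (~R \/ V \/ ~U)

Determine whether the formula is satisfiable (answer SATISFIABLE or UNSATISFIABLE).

SATISFIABLE

Branch on P: take P = True.
Branch on Q: take Q = True.
  then S is forced to False.
Branch on R: take R = True.
The remaining clauses are satisfied by T = True, U = False, V = True, W = True.
So P = True, Q = True, R = True, S = False, T = True, U = False, V = True, W = True is a satisfying assignment.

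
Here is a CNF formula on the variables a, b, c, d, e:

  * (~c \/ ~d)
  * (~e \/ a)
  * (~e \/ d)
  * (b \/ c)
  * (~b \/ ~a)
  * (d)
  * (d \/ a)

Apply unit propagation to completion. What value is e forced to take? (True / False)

False

(d) stands alone — d = True.
From (~c \/ ~d) and d = True: c = False.
In (b \/ c), c is now false; b must hold, so b = True.
(~a \/ ~b): since b = True, the clause reduces to (~a). a = False.
(~e \/ a): since a = False, the clause reduces to (~e). e = False.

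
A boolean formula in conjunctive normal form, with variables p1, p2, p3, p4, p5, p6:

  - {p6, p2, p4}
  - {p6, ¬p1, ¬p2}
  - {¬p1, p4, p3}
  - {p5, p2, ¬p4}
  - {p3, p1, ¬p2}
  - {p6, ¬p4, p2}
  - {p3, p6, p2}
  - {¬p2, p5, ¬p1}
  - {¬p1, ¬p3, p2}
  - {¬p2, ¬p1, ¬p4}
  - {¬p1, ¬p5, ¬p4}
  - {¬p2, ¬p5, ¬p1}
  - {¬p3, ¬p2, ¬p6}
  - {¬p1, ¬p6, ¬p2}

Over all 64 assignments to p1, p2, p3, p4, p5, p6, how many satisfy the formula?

10

Case analysis on p2 and p1:
  p2=T, p1=T: a clause becomes empty — 0.
  p2=T, p1=F: remaining (p3,p4,p5,p6) ∈ {(T,F,F,F); (T,F,T,F); (T,T,F,F); (T,T,T,F)} — 4.
  p2=F, p1=T: a clause becomes empty — 0.
  p2=F, p1=F: p3 free; 3 ways for (p4,p5,p6) × 2^1 = 6.
Total: 0 + 4 + 0 + 6 = 10.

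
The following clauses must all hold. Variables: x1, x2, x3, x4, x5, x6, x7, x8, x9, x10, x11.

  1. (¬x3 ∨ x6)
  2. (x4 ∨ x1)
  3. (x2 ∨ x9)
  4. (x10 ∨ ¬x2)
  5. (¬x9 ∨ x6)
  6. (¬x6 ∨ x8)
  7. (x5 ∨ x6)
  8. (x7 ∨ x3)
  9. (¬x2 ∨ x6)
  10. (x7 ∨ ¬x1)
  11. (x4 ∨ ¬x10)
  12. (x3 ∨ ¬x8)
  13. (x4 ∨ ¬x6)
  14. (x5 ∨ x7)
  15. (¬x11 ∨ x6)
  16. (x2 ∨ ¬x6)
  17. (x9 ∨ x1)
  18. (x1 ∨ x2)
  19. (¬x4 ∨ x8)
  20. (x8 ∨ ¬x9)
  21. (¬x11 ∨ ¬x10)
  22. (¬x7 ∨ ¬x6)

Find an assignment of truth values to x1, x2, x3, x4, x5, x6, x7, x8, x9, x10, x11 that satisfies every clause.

x1=F  x2=T  x3=T  x4=T  x5=T  x6=T  x7=F  x8=T  x9=T  x10=T  x11=F

Check each clause:
  1. (x6 ∨ ¬x3) — x6 is true.
  2. (x1 ∨ x4) — x4 is true.
  3. (x9 ∨ x2) — x9 is true.
  4. (¬x2 ∨ x10) — x10 is true.
  5. (¬x9 ∨ x6) — x6 is true.
  6. (x8 ∨ ¬x6) — x8 is true.
  7. (x6 ∨ x5) — x5 is true.
  8. (x7 ∨ x3) — x3 is true.
  9. (x6 ∨ ¬x2) — x6 is true.
  10. (¬x1 ∨ x7) — ¬x1 is true.
  11. (¬x10 ∨ x4) — x4 is true.
  12. (x3 ∨ ¬x8) — x3 is true.
  13. (x4 ∨ ¬x6) — x4 is true.
  14. (x7 ∨ x5) — x5 is true.
  15. (¬x11 ∨ x6) — ¬x11 is true.
  16. (x2 ∨ ¬x6) — x2 is true.
  17. (x9 ∨ x1) — x9 is true.
  18. (x2 ∨ x1) — x2 is true.
  19. (x8 ∨ ¬x4) — x8 is true.
  20. (¬x9 ∨ x8) — x8 is true.
  21. (¬x11 ∨ ¬x10) — ¬x11 is true.
  22. (¬x7 ∨ ¬x6) — ¬x7 is true.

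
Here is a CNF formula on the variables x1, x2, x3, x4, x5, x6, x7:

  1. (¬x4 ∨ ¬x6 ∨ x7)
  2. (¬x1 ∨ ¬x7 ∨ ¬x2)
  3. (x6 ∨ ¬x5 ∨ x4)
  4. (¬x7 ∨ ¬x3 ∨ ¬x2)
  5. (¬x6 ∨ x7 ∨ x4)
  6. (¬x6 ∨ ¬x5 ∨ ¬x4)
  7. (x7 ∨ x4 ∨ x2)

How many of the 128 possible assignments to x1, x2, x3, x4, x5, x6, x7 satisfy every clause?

50

Case analysis on x4 and x7:
  x4=1, x7=1: 15 of the 32 assignments to (x1,x2,x3,x5,x6) work.
  x4=1, x7=0: forces x6=0; x1, x2, x3, x5 free → 2^4 = 16.
  x4=0, x7=1: 15 of the 32 assignments to (x1,x2,x3,x5,x6) work.
  x4=0, x7=0: remaining (x1,x2,x3,x5,x6) ∈ {(0,1,0,0,0); (0,1,1,0,0); (1,1,0,0,0); (1,1,1,0,0)} — 4.
Total: 15 + 16 + 15 + 4 = 50.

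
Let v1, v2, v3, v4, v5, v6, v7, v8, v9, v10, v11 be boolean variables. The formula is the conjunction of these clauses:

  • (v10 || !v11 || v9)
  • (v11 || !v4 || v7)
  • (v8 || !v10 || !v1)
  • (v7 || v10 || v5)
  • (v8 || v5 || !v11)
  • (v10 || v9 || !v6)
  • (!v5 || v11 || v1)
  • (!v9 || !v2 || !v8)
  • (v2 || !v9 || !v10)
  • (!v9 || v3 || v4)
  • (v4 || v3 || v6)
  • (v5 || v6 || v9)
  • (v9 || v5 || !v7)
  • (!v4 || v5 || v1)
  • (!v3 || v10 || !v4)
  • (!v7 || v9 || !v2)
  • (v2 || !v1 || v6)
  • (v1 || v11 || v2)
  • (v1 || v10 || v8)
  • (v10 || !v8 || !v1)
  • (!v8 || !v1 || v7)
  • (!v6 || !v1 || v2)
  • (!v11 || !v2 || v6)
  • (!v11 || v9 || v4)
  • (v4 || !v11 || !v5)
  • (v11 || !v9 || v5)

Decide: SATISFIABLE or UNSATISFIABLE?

SATISFIABLE

Try v1 = False.
Branch on v2: take v2 = False.
  then v11 is forced to True.
Set v3 = True and propagate.
For the remaining variables, v4 = False, v5 = False, v6 = True, v7 = True, v8 = True, v9 = True, v10 = False works.
So v1=F, v2=F, v3=T, v4=F, v5=F, v6=T, v7=T, v8=T, v9=T, v10=F, v11=T is a satisfying assignment.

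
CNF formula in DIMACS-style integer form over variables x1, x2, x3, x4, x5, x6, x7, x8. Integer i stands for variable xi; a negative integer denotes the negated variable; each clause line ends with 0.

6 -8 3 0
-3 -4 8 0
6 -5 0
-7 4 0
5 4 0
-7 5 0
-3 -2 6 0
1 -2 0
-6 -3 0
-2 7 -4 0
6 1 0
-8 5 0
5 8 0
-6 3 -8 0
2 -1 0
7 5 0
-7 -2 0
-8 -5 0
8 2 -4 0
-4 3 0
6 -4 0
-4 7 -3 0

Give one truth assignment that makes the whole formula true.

Try x1 = False.
  then x2 is forced to False.
  then x6 is forced to True.
  then x3 is forced to False.
  then x8 is forced to False.
  then x5 is forced to True.
  then x4 is forced to False.
  then x7 is forced to False.

x1 = False, x2 = False, x3 = False, x4 = False, x5 = True, x6 = True, x7 = False, x8 = False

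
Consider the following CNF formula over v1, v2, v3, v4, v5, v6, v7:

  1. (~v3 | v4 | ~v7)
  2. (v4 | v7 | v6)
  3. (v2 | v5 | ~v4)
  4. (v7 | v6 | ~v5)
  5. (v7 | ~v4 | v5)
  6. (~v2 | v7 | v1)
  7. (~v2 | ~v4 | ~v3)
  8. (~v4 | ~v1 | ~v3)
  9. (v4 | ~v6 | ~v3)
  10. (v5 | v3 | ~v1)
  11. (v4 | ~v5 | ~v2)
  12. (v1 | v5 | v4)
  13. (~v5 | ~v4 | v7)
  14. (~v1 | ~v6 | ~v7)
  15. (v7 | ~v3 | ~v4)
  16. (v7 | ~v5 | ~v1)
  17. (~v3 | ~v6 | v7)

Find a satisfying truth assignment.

Branch on v1: take v1 = False.
Set v2 = False and propagate.
Set v3 = True and propagate.
The remaining clauses are satisfied by v4 = True, v5 = True, v6 = False, v7 = True.

v1=False, v2=False, v3=True, v4=True, v5=True, v6=False, v7=True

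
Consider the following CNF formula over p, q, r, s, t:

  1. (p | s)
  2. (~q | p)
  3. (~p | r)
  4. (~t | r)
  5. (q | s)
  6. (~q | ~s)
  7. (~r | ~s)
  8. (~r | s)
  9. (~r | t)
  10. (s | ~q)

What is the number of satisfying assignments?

The models are:
  p=F q=F r=F s=T t=F
Count: 1.

1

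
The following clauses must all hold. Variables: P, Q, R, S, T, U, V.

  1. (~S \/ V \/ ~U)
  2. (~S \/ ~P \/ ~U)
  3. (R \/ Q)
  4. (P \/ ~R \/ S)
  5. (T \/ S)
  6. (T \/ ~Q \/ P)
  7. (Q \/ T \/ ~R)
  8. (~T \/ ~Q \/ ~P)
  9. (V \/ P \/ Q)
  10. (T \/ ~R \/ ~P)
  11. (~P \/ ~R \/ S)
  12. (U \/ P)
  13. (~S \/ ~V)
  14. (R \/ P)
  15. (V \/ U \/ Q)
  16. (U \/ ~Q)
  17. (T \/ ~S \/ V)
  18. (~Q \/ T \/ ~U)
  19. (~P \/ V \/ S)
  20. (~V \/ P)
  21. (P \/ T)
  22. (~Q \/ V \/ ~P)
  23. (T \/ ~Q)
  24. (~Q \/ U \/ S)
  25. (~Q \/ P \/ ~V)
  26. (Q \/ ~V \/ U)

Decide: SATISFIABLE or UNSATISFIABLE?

P = True:
  Q = True:
    propagation gives T=False; an empty clause results — contradiction.
  Q = False:
    propagation gives R=True, T=True, S=True, U=False; an empty clause results — contradiction.
P = False:
  propagation gives U=True, R=True, S=True, V=True; an empty clause results — contradiction.
Every branch closes, so no satisfying assignment exists.

UNSATISFIABLE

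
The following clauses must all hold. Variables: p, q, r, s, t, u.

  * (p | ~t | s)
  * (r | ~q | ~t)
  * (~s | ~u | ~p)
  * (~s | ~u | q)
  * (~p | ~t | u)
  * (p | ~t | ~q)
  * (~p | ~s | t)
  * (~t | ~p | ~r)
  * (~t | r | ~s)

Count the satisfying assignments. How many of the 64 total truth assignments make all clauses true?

Split on t, then p.
  t=1, p=1: remaining (q,r,s,u) ∈ {(0,0,0,1)} — 1.
  t=1, p=0: remaining (q,r,s,u) ∈ {(0,1,1,0)} — 1.
  t=0, p=1: forces s=0; q, r, u free → 2^3 = 8.
  t=0, p=0: r free; 7 ways for (q,s,u) × 2^1 = 14.
Total: 1 + 1 + 8 + 14 = 24.

24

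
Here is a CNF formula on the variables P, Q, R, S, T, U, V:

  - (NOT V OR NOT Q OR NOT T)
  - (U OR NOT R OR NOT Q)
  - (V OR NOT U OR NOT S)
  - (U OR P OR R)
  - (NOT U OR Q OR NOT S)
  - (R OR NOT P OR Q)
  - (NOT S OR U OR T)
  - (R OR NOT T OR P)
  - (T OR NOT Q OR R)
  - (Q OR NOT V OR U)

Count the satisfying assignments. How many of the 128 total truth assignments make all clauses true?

27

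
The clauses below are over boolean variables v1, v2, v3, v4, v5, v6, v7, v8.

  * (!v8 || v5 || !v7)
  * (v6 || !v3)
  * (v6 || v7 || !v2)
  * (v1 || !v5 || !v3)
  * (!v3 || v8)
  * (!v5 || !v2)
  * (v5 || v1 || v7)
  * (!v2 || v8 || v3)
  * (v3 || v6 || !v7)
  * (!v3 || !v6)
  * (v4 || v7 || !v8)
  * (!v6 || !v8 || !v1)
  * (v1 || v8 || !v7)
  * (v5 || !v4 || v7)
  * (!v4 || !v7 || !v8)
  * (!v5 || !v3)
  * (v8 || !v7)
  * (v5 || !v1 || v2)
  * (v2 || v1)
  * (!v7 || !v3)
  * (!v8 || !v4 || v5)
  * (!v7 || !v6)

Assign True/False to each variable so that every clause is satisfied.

Branch on v1: take v1 = True.
The remaining clauses are satisfied by v2 = False, v3 = False, v4 = True, v5 = True, v6 = False, v7 = False, v8 = False.
Every clause has at least one true literal under this assignment.
Check each clause:
  1. (!v8 || !v7 || v5) — !v8 is true.
  2. (v6 || !v3) — !v3 is true.
  3. (!v2 || v7 || v6) — !v2 is true.
  4. (!v5 || !v3 || v1) — v1 is true.
  5. (v8 || !v3) — !v3 is true.
  6. (!v2 || !v5) — !v2 is true.
  7. (v7 || v1 || v5) — v1 is true.
  8. (v8 || v3 || !v2) — !v2 is true.
  9. (!v7 || v3 || v6) — !v7 is true.
  10. (!v3 || !v6) — !v6 is true.
  11. (v7 || v4 || !v8) — !v8 is true.
  12. (!v8 || !v6 || !v1) — !v8 is true.
  13. (v8 || v1 || !v7) — !v7 is true.
  14. (v7 || !v4 || v5) — v5 is true.
  15. (!v7 || !v4 || !v8) — !v8 is true.
  16. (!v3 || !v5) — !v3 is true.
  17. (!v7 || v8) — !v7 is true.
  18. (!v1 || v5 || v2) — v5 is true.
  19. (v2 || v1) — v1 is true.
  20. (!v7 || !v3) — !v7 is true.
  21. (!v4 || v5 || !v8) — !v8 is true.
  22. (!v6 || !v7) — !v7 is true.

v1 = True, v2 = False, v3 = False, v4 = True, v5 = True, v6 = False, v7 = False, v8 = False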